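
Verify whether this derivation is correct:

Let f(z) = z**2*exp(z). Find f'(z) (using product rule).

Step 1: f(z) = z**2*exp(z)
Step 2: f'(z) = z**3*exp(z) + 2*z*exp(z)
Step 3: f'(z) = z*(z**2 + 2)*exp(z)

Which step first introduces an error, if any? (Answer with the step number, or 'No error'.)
Step 2

Step 2 is incorrect due to a wrong exponent.
The step shows: z**3*exp(z) + 2*z*exp(z)
The correct value should be: z**2*exp(z) + 2*z*exp(z)

Explanation: The exponent 2 on z was incorrectly written as 3: the term z**2*exp(z) was incorrectly written as z**3*exp(z)
The later steps are derived from this incorrect expression, so the error originates in Step 2.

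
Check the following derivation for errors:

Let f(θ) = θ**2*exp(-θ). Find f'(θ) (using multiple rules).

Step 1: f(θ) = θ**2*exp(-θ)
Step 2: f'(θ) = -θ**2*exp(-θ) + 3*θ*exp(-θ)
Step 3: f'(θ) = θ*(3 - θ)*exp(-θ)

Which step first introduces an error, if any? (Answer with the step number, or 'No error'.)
Step 2

Step 2 is incorrect due to a wrong coefficient.
The step shows: -θ**2*exp(-θ) + 3*θ*exp(-θ)
The correct value should be: -θ**2*exp(-θ) + 2*θ*exp(-θ)

Explanation: The coefficient 2 was incorrectly written as 3: the term 2*θ*exp(-θ) was incorrectly written as 3*θ*exp(-θ)
The later steps are derived from this incorrect expression, so the error originates in Step 2.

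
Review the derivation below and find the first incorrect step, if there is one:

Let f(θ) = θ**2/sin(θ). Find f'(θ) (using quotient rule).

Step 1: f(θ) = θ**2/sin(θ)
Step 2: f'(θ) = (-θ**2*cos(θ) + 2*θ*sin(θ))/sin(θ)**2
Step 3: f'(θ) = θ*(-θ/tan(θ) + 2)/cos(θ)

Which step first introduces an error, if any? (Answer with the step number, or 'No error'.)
Step 3

Step 3 is incorrect due to a wrong trig function.
The step shows: θ*(-θ/tan(θ) + 2)/cos(θ)
The correct value should be: θ*(-θ/tan(θ) + 2)/sin(θ)

Explanation: sin(θ) was incorrectly written as cos(θ): the term θ*(-θ/tan(θ) + 2)/sin(θ) was incorrectly written as θ*(-θ/tan(θ) + 2)/cos(θ)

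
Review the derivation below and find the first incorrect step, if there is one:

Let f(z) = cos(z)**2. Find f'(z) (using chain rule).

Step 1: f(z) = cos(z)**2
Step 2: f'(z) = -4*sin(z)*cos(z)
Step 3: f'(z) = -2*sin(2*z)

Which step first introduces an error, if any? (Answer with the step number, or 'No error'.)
Step 2

Step 2 is incorrect due to a wrong coefficient.
The step shows: -4*sin(z)*cos(z)
The correct value should be: -2*sin(z)*cos(z)

Explanation: The coefficient -2 was incorrectly written as -4: the term -2*sin(z)*cos(z) was incorrectly written as -4*sin(z)*cos(z)
The later steps are derived from this incorrect expression, so the error originates in Step 2.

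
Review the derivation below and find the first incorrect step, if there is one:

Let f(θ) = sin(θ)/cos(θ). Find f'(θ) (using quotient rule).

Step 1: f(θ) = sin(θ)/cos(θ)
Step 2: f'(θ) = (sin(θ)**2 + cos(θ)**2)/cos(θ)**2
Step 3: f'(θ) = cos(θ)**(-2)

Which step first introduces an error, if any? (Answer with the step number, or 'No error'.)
No error

All steps in this derivation are correct.
The final answer f'(θ) = cos(θ)**(-2) is valid.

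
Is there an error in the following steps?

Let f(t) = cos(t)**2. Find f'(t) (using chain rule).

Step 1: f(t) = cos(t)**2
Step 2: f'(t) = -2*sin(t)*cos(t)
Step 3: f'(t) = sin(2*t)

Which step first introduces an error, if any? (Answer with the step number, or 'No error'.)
Step 3

Step 3 is incorrect due to a sign flip.
The step shows: sin(2*t)
The correct value should be: -sin(2*t)

Explanation: The sign of the whole expression was flipped: the term -sin(2*t) was incorrectly written as sin(2*t)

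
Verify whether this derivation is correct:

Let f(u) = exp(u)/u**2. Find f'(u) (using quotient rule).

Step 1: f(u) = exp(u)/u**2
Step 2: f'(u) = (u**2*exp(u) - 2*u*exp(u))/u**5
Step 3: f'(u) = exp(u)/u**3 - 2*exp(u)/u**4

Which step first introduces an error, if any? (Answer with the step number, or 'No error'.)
Step 2

Step 2 is incorrect due to a wrong exponent.
The step shows: (u**2*exp(u) - 2*u*exp(u))/u**5
The correct value should be: (u**2*exp(u) - 2*u*exp(u))/u**4

Explanation: The exponent -4 on u was incorrectly written as -5: the term (u**2*exp(u) - 2*u*exp(u))/u**4 was incorrectly written as (u**2*exp(u) - 2*u*exp(u))/u**5
The later steps are derived from this incorrect expression, so the error originates in Step 2.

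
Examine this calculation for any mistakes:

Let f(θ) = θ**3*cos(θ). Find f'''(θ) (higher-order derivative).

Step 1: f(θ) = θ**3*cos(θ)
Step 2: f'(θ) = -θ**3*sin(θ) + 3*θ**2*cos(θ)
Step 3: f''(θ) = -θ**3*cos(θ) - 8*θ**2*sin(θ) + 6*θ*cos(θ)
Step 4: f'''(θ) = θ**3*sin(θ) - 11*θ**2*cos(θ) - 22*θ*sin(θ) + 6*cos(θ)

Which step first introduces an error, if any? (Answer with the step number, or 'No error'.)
Step 3

Step 3 is incorrect due to a wrong coefficient.
The step shows: -θ**3*cos(θ) - 8*θ**2*sin(θ) + 6*θ*cos(θ)
The correct value should be: -θ**3*cos(θ) - 6*θ**2*sin(θ) + 6*θ*cos(θ)

Explanation: The coefficient -6 was incorrectly written as -8: the term -6*θ**2*sin(θ) was incorrectly written as -8*θ**2*sin(θ)
The later steps are derived from this incorrect expression, so the error originates in Step 3.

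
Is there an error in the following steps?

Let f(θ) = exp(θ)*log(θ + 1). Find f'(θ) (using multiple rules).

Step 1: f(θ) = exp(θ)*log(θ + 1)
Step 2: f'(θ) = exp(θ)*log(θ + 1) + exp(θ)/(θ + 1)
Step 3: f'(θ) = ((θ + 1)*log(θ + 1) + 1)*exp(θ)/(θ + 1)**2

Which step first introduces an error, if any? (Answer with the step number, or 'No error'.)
Step 3

Step 3 is incorrect due to a wrong exponent.
The step shows: ((θ + 1)*log(θ + 1) + 1)*exp(θ)/(θ + 1)**2
The correct value should be: ((θ + 1)*log(θ + 1) + 1)*exp(θ)/(θ + 1)

Explanation: The exponent -1 on θ + 1 was incorrectly written as -2: the term ((θ + 1)*log(θ + 1) + 1)*exp(θ)/(θ + 1) was incorrectly written as ((θ + 1)*log(θ + 1) + 1)*exp(θ)/(θ + 1)**2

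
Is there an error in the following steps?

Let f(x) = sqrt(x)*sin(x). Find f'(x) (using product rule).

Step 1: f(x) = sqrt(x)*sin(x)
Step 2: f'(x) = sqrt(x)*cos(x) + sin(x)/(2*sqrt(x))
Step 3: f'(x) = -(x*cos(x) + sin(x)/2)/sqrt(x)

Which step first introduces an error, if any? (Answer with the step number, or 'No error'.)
Step 3

Step 3 is incorrect due to a sign flip.
The step shows: -(x*cos(x) + sin(x)/2)/sqrt(x)
The correct value should be: (x*cos(x) + sin(x)/2)/sqrt(x)

Explanation: The sign of the whole expression was flipped: the term (x*cos(x) + sin(x)/2)/sqrt(x) was incorrectly written as -(x*cos(x) + sin(x)/2)/sqrt(x)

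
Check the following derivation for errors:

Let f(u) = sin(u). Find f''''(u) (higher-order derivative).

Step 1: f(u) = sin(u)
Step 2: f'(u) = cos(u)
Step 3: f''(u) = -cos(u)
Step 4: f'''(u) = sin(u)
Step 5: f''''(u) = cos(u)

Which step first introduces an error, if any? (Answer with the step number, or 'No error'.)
Step 3

Step 3 is incorrect due to a wrong trig function.
The step shows: -cos(u)
The correct value should be: -sin(u)

Explanation: sin(u) was incorrectly written as cos(u): the term -sin(u) was incorrectly written as -cos(u)
The later steps are derived from this incorrect expression, so the error originates in Step 3.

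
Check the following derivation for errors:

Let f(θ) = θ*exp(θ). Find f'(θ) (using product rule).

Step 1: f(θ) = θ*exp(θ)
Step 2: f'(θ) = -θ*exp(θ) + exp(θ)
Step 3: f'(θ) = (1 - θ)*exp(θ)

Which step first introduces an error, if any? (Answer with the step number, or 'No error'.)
Step 2

Step 2 is incorrect due to a sign flip.
The step shows: -θ*exp(θ) + exp(θ)
The correct value should be: θ*exp(θ) + exp(θ)

Explanation: The sign of one term was flipped: the term θ*exp(θ) was incorrectly written as -θ*exp(θ)
The later steps are derived from this incorrect expression, so the error originates in Step 2.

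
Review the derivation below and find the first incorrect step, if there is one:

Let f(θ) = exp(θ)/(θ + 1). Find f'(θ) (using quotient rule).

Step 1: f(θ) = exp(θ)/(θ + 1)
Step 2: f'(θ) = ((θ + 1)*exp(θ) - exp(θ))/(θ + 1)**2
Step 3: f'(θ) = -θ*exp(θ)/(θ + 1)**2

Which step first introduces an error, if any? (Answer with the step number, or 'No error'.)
Step 3

Step 3 is incorrect due to a sign flip.
The step shows: -θ*exp(θ)/(θ + 1)**2
The correct value should be: θ*exp(θ)/(θ + 1)**2

Explanation: The sign of the whole expression was flipped: the term θ*exp(θ)/(θ + 1)**2 was incorrectly written as -θ*exp(θ)/(θ + 1)**2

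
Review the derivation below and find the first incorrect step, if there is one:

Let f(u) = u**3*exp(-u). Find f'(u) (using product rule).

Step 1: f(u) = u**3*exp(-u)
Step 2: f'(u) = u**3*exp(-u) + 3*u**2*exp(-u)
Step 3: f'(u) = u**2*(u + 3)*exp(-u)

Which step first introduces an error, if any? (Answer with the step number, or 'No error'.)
Step 2

Step 2 is incorrect due to a sign flip.
The step shows: u**3*exp(-u) + 3*u**2*exp(-u)
The correct value should be: -u**3*exp(-u) + 3*u**2*exp(-u)

Explanation: The sign of one term was flipped: the term -u**3*exp(-u) was incorrectly written as u**3*exp(-u)
The later steps are derived from this incorrect expression, so the error originates in Step 2.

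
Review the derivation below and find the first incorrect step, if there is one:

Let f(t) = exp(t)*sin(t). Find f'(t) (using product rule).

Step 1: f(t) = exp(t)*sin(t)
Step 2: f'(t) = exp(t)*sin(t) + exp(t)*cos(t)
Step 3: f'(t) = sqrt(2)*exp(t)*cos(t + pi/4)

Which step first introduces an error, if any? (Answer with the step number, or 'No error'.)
Step 3

Step 3 is incorrect due to a wrong trig function.
The step shows: sqrt(2)*exp(t)*cos(t + pi/4)
The correct value should be: sqrt(2)*exp(t)*sin(t + pi/4)

Explanation: sin(t + pi/4) was incorrectly written as cos(t + pi/4): the term sqrt(2)*exp(t)*sin(t + pi/4) was incorrectly written as sqrt(2)*exp(t)*cos(t + pi/4)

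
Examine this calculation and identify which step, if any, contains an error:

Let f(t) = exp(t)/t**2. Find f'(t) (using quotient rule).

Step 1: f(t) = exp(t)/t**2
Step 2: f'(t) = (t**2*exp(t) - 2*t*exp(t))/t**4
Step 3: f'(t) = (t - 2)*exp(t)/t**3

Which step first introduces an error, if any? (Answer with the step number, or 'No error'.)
No error

All steps in this derivation are correct.
The final answer f'(t) = (t - 2)*exp(t)/t**3 is valid.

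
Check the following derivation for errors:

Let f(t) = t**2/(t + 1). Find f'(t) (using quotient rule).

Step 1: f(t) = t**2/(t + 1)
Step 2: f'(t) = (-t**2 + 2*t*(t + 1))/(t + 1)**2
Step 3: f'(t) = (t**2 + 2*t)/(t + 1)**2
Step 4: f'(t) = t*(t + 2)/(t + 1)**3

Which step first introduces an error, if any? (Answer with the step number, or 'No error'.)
Step 4

Step 4 is incorrect due to a wrong exponent.
The step shows: t*(t + 2)/(t + 1)**3
The correct value should be: t*(t + 2)/(t + 1)**2

Explanation: The exponent -2 on t + 1 was incorrectly written as -3: the term t*(t + 2)/(t + 1)**2 was incorrectly written as t*(t + 2)/(t + 1)**3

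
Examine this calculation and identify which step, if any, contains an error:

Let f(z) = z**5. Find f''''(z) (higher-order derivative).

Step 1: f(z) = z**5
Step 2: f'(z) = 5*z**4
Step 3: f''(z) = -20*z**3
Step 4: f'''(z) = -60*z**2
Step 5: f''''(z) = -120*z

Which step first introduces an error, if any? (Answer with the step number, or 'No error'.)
Step 3

Step 3 is incorrect due to a sign flip.
The step shows: -20*z**3
The correct value should be: 20*z**3

Explanation: The sign of the whole expression was flipped: the term 20*z**3 was incorrectly written as -20*z**3
The later steps are derived from this incorrect expression, so the error originates in Step 3.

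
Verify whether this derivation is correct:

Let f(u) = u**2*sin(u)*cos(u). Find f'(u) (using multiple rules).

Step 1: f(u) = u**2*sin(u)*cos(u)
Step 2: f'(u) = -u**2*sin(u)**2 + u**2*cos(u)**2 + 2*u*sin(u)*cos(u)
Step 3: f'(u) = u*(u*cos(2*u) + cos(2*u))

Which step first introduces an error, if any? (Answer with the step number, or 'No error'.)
Step 3

Step 3 is incorrect due to a wrong trig function.
The step shows: u*(u*cos(2*u) + cos(2*u))
The correct value should be: u*(u*cos(2*u) + sin(2*u))

Explanation: sin(2*u) was incorrectly written as cos(2*u): the term u*(u*cos(2*u) + sin(2*u)) was incorrectly written as u*(u*cos(2*u) + cos(2*u))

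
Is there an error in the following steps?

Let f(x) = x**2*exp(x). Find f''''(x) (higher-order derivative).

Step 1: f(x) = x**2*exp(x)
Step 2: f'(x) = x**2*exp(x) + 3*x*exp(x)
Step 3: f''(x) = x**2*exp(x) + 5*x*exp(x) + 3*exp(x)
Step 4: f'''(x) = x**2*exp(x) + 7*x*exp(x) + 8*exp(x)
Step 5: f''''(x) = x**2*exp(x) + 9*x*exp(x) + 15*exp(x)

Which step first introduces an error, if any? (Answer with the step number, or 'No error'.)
Step 2

Step 2 is incorrect due to a wrong coefficient.
The step shows: x**2*exp(x) + 3*x*exp(x)
The correct value should be: x**2*exp(x) + 2*x*exp(x)

Explanation: The coefficient 2 was incorrectly written as 3: the term 2*x*exp(x) was incorrectly written as 3*x*exp(x)
The later steps are derived from this incorrect expression, so the error originates in Step 2.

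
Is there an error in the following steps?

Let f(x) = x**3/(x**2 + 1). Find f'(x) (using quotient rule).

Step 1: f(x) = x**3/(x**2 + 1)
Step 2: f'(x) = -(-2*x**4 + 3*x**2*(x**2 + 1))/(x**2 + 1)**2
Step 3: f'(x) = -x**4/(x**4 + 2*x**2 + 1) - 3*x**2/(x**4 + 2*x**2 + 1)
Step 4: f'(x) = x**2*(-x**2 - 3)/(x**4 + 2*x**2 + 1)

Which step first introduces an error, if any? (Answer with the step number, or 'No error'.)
Step 2

Step 2 is incorrect due to a sign flip.
The step shows: -(-2*x**4 + 3*x**2*(x**2 + 1))/(x**2 + 1)**2
The correct value should be: (-2*x**4 + 3*x**2*(x**2 + 1))/(x**2 + 1)**2

Explanation: The sign of the whole expression was flipped: the term (-2*x**4 + 3*x**2*(x**2 + 1))/(x**2 + 1)**2 was incorrectly written as -(-2*x**4 + 3*x**2*(x**2 + 1))/(x**2 + 1)**2
The later steps are derived from this incorrect expression, so the error originates in Step 2.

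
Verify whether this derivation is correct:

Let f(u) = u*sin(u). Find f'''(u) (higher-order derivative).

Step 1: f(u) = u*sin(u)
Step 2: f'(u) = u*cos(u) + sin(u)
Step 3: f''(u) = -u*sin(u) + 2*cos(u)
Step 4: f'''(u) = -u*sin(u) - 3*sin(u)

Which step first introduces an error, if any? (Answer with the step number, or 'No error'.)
Step 4

Step 4 is incorrect due to a wrong trig function.
The step shows: -u*sin(u) - 3*sin(u)
The correct value should be: -u*cos(u) - 3*sin(u)

Explanation: cos(u) was incorrectly written as sin(u): the term -u*cos(u) was incorrectly written as -u*sin(u)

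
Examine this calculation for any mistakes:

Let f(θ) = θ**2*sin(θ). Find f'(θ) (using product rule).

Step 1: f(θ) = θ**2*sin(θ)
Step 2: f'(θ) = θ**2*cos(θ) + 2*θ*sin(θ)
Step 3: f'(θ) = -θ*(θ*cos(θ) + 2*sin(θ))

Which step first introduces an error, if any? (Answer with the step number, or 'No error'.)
Step 3

Step 3 is incorrect due to a sign flip.
The step shows: -θ*(θ*cos(θ) + 2*sin(θ))
The correct value should be: θ*(θ*cos(θ) + 2*sin(θ))

Explanation: The sign of the whole expression was flipped: the term θ*(θ*cos(θ) + 2*sin(θ)) was incorrectly written as -θ*(θ*cos(θ) + 2*sin(θ))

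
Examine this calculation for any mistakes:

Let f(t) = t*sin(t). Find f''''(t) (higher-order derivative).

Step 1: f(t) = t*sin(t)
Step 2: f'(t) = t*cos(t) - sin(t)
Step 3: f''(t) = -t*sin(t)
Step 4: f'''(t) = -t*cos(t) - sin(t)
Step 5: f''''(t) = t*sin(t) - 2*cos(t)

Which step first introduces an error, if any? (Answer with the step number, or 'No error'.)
Step 2

Step 2 is incorrect due to a sign flip.
The step shows: t*cos(t) - sin(t)
The correct value should be: t*cos(t) + sin(t)

Explanation: The sign of one term was flipped: the term sin(t) was incorrectly written as -sin(t)
The later steps are derived from this incorrect expression, so the error originates in Step 2.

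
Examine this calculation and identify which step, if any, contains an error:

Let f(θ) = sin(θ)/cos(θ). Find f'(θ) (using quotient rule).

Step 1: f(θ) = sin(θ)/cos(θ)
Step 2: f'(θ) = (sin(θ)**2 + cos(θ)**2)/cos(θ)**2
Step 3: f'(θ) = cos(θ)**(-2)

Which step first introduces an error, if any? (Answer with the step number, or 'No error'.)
No error

All steps in this derivation are correct.
The final answer f'(θ) = cos(θ)**(-2) is valid.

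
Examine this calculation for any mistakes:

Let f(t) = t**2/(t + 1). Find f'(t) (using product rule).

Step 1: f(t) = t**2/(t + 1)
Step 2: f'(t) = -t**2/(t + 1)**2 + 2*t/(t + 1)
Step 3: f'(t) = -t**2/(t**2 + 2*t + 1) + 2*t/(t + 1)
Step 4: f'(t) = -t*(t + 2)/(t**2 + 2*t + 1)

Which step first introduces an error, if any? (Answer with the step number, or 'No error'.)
Step 4

Step 4 is incorrect due to a sign flip.
The step shows: -t*(t + 2)/(t**2 + 2*t + 1)
The correct value should be: t*(t + 2)/(t**2 + 2*t + 1)

Explanation: The sign of the whole expression was flipped: the term t*(t + 2)/(t**2 + 2*t + 1) was incorrectly written as -t*(t + 2)/(t**2 + 2*t + 1)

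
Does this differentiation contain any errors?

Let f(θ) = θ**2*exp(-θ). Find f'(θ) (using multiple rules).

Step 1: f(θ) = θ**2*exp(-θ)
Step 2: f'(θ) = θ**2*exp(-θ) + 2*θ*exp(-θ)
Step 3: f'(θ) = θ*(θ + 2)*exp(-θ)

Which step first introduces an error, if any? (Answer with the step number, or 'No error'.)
Step 2

Step 2 is incorrect due to a sign flip.
The step shows: θ**2*exp(-θ) + 2*θ*exp(-θ)
The correct value should be: -θ**2*exp(-θ) + 2*θ*exp(-θ)

Explanation: The sign of one term was flipped: the term -θ**2*exp(-θ) was incorrectly written as θ**2*exp(-θ)
The later steps are derived from this incorrect expression, so the error originates in Step 2.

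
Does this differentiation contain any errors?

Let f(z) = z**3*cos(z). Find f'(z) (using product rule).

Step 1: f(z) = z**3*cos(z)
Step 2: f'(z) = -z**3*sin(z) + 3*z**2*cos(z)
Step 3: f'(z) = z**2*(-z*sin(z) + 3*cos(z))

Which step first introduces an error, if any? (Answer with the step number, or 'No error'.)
No error

All steps in this derivation are correct.
The final answer f'(z) = z**2*(-z*sin(z) + 3*cos(z)) is valid.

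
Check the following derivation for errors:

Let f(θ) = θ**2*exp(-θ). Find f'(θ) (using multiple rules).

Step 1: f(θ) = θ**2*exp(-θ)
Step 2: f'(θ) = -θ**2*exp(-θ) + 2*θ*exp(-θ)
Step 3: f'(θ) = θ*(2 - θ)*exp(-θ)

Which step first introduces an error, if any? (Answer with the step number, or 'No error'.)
No error

All steps in this derivation are correct.
The final answer f'(θ) = θ*(2 - θ)*exp(-θ) is valid.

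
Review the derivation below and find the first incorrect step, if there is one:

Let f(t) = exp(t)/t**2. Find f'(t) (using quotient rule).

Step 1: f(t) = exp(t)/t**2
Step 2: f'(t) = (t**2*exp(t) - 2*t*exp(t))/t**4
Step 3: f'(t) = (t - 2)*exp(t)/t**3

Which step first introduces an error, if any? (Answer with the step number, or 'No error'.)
No error

All steps in this derivation are correct.
The final answer f'(t) = (t - 2)*exp(t)/t**3 is valid.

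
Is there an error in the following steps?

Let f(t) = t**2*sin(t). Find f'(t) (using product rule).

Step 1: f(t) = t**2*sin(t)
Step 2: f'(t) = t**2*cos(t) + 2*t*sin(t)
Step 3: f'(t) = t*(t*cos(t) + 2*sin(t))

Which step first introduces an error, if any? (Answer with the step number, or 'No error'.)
No error

All steps in this derivation are correct.
The final answer f'(t) = t*(t*cos(t) + 2*sin(t)) is valid.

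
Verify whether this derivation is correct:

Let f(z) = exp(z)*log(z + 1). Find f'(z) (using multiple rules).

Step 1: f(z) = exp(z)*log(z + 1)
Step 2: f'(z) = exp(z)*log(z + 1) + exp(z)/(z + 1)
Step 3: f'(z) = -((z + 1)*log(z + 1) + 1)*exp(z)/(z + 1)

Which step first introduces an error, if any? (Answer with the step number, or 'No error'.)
Step 3

Step 3 is incorrect due to a sign flip.
The step shows: -((z + 1)*log(z + 1) + 1)*exp(z)/(z + 1)
The correct value should be: ((z + 1)*log(z + 1) + 1)*exp(z)/(z + 1)

Explanation: The sign of the whole expression was flipped: the term ((z + 1)*log(z + 1) + 1)*exp(z)/(z + 1) was incorrectly written as -((z + 1)*log(z + 1) + 1)*exp(z)/(z + 1)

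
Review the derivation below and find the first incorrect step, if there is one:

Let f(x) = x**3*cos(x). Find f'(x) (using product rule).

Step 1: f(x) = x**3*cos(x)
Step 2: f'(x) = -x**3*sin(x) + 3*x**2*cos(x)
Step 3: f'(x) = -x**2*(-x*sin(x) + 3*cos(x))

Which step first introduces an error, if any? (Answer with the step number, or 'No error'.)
Step 3

Step 3 is incorrect due to a sign flip.
The step shows: -x**2*(-x*sin(x) + 3*cos(x))
The correct value should be: x**2*(-x*sin(x) + 3*cos(x))

Explanation: The sign of the whole expression was flipped: the term x**2*(-x*sin(x) + 3*cos(x)) was incorrectly written as -x**2*(-x*sin(x) + 3*cos(x))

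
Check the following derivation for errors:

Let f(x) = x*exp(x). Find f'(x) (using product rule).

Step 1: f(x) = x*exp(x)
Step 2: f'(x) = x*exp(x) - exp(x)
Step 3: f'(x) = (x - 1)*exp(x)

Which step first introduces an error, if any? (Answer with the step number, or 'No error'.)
Step 2

Step 2 is incorrect due to a sign flip.
The step shows: x*exp(x) - exp(x)
The correct value should be: x*exp(x) + exp(x)

Explanation: The sign of one term was flipped: the term exp(x) was incorrectly written as -exp(x)
The later steps are derived from this incorrect expression, so the error originates in Step 2.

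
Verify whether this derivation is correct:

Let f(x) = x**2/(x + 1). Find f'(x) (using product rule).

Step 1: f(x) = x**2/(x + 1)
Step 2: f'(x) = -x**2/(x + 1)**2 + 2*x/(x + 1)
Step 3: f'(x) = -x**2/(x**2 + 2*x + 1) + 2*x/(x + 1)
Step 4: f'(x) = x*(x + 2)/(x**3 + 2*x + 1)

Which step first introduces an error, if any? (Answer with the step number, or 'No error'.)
Step 4

Step 4 is incorrect due to a wrong exponent.
The step shows: x*(x + 2)/(x**3 + 2*x + 1)
The correct value should be: x*(x + 2)/(x**2 + 2*x + 1)

Explanation: The exponent 2 on x was incorrectly written as 3: the term x*(x + 2)/(x**2 + 2*x + 1) was incorrectly written as x*(x + 2)/(x**3 + 2*x + 1)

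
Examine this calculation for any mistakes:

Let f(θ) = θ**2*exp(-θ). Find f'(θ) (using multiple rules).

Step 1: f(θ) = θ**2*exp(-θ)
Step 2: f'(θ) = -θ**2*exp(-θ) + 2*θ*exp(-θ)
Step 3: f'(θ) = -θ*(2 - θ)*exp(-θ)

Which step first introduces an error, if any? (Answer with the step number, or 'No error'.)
Step 3

Step 3 is incorrect due to a sign flip.
The step shows: -θ*(2 - θ)*exp(-θ)
The correct value should be: θ*(2 - θ)*exp(-θ)

Explanation: The sign of the whole expression was flipped: the term θ*(2 - θ)*exp(-θ) was incorrectly written as -θ*(2 - θ)*exp(-θ)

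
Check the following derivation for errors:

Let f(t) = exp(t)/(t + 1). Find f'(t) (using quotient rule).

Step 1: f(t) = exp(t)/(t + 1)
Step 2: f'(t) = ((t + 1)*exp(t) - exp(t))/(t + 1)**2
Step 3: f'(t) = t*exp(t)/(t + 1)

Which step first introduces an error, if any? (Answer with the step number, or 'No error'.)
Step 3

Step 3 is incorrect due to a wrong exponent.
The step shows: t*exp(t)/(t + 1)
The correct value should be: t*exp(t)/(t + 1)**2

Explanation: The exponent -2 on t + 1 was incorrectly written as -1: the term t*exp(t)/(t + 1)**2 was incorrectly written as t*exp(t)/(t + 1)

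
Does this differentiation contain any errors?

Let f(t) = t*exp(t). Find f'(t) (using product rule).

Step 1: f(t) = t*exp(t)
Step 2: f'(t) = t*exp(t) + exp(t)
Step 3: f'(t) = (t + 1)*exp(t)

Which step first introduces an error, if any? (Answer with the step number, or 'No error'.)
No error

All steps in this derivation are correct.
The final answer f'(t) = (t + 1)*exp(t) is valid.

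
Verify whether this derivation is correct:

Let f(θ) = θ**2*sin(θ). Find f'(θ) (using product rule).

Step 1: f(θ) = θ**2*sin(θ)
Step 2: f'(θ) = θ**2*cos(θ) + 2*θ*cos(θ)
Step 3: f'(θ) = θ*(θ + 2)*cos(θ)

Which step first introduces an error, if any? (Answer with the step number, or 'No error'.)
Step 2

Step 2 is incorrect due to a wrong trig function.
The step shows: θ**2*cos(θ) + 2*θ*cos(θ)
The correct value should be: θ**2*cos(θ) + 2*θ*sin(θ)

Explanation: sin(θ) was incorrectly written as cos(θ): the term 2*θ*sin(θ) was incorrectly written as 2*θ*cos(θ)
The later steps are derived from this incorrect expression, so the error originates in Step 2.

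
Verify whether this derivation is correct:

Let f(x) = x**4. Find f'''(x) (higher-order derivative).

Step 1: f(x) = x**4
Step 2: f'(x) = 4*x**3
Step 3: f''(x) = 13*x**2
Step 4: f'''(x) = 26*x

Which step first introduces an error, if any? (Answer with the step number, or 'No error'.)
Step 3

Step 3 is incorrect due to a wrong coefficient.
The step shows: 13*x**2
The correct value should be: 12*x**2

Explanation: The coefficient 12 was incorrectly written as 13: the term 12*x**2 was incorrectly written as 13*x**2
The later steps are derived from this incorrect expression, so the error originates in Step 3.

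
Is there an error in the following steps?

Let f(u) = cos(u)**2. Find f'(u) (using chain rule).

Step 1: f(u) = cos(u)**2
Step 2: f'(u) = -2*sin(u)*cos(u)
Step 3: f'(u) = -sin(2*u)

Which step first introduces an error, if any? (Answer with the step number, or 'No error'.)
No error

All steps in this derivation are correct.
The final answer f'(u) = -sin(2*u) is valid.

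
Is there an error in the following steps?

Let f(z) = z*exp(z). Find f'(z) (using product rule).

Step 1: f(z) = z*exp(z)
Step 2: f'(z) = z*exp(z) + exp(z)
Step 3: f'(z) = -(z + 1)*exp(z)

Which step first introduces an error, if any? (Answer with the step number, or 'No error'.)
Step 3

Step 3 is incorrect due to a sign flip.
The step shows: -(z + 1)*exp(z)
The correct value should be: (z + 1)*exp(z)

Explanation: The sign of the whole expression was flipped: the term (z + 1)*exp(z) was incorrectly written as -(z + 1)*exp(z)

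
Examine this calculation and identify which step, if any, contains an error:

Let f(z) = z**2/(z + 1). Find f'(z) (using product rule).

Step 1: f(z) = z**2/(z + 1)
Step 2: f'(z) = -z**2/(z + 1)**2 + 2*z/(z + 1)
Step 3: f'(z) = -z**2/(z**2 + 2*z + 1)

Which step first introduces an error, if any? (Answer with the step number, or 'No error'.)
Step 3

Step 3 is incorrect due to a dropped term.
The step shows: -z**2/(z**2 + 2*z + 1)
The correct value should be: -z**2/(z**2 + 2*z + 1) + 2*z/(z + 1)

Explanation: A term was dropped: the term 2*z/(z + 1) was incorrectly omitted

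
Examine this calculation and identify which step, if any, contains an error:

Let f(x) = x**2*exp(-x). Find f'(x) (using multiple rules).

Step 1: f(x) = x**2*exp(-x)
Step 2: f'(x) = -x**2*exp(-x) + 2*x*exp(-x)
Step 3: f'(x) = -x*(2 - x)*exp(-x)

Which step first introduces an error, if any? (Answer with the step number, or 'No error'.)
Step 3

Step 3 is incorrect due to a sign flip.
The step shows: -x*(2 - x)*exp(-x)
The correct value should be: x*(2 - x)*exp(-x)

Explanation: The sign of the whole expression was flipped: the term x*(2 - x)*exp(-x) was incorrectly written as -x*(2 - x)*exp(-x)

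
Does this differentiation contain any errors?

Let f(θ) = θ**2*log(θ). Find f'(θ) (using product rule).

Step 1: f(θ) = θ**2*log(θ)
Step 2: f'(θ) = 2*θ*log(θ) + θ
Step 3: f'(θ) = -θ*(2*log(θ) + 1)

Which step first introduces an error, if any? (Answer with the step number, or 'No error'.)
Step 3

Step 3 is incorrect due to a sign flip.
The step shows: -θ*(2*log(θ) + 1)
The correct value should be: θ*(2*log(θ) + 1)

Explanation: The sign of the whole expression was flipped: the term θ*(2*log(θ) + 1) was incorrectly written as -θ*(2*log(θ) + 1)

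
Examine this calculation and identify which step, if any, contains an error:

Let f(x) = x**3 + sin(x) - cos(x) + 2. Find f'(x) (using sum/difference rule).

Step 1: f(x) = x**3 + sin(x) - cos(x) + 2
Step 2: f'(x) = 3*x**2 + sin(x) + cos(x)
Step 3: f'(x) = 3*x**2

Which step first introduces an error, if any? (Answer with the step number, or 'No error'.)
Step 3

Step 3 is incorrect due to a dropped term.
The step shows: 3*x**2
The correct value should be: 3*x**2 + sqrt(2)*sin(x + pi/4)

Explanation: A term was dropped: the term sqrt(2)*sin(x + pi/4) was incorrectly omitted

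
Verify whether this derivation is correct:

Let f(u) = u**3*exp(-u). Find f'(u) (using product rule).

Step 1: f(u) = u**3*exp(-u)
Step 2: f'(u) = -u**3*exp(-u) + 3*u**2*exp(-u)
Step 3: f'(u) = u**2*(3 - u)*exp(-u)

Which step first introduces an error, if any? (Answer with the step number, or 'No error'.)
No error

All steps in this derivation are correct.
The final answer f'(u) = u**2*(3 - u)*exp(-u) is valid.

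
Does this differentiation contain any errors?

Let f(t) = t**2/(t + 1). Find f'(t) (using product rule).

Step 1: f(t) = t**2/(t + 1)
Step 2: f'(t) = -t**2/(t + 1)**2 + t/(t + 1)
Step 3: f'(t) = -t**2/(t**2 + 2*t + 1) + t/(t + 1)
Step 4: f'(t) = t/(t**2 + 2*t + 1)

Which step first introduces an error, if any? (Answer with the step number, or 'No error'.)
Step 2

Step 2 is incorrect due to a wrong coefficient.
The step shows: -t**2/(t + 1)**2 + t/(t + 1)
The correct value should be: -t**2/(t + 1)**2 + 2*t/(t + 1)

Explanation: The coefficient 2 was incorrectly written as 1: the term 2*t/(t + 1) was incorrectly written as t/(t + 1)
The later steps are derived from this incorrect expression, so the error originates in Step 2.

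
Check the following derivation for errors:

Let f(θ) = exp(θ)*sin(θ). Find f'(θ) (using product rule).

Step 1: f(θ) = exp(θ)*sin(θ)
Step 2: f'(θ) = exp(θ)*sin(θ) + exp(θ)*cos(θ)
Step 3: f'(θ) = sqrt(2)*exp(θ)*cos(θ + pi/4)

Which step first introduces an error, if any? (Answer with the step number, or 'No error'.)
Step 3

Step 3 is incorrect due to a wrong trig function.
The step shows: sqrt(2)*exp(θ)*cos(θ + pi/4)
The correct value should be: sqrt(2)*exp(θ)*sin(θ + pi/4)

Explanation: sin(θ + pi/4) was incorrectly written as cos(θ + pi/4): the term sqrt(2)*exp(θ)*sin(θ + pi/4) was incorrectly written as sqrt(2)*exp(θ)*cos(θ + pi/4)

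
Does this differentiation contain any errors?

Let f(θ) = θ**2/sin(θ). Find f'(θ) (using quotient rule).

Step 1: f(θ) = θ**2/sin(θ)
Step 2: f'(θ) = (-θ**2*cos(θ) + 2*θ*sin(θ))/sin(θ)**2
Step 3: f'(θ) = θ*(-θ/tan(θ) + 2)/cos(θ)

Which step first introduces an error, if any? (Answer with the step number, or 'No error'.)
Step 3

Step 3 is incorrect due to a wrong trig function.
The step shows: θ*(-θ/tan(θ) + 2)/cos(θ)
The correct value should be: θ*(-θ/tan(θ) + 2)/sin(θ)

Explanation: sin(θ) was incorrectly written as cos(θ): the term θ*(-θ/tan(θ) + 2)/sin(θ) was incorrectly written as θ*(-θ/tan(θ) + 2)/cos(θ)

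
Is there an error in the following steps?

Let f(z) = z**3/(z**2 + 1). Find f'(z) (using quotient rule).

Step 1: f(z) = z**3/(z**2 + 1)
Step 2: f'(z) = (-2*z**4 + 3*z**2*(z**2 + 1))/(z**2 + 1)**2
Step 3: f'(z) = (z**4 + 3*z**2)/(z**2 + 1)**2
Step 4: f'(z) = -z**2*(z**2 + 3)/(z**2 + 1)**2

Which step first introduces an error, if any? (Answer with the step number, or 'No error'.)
Step 4

Step 4 is incorrect due to a sign flip.
The step shows: -z**2*(z**2 + 3)/(z**2 + 1)**2
The correct value should be: z**2*(z**2 + 3)/(z**2 + 1)**2

Explanation: The sign of the whole expression was flipped: the term z**2*(z**2 + 3)/(z**2 + 1)**2 was incorrectly written as -z**2*(z**2 + 3)/(z**2 + 1)**2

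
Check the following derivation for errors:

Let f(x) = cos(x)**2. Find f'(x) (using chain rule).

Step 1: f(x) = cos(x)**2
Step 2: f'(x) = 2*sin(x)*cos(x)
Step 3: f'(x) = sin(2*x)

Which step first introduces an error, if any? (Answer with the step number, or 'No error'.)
Step 2

Step 2 is incorrect due to a sign flip.
The step shows: 2*sin(x)*cos(x)
The correct value should be: -2*sin(x)*cos(x)

Explanation: The sign of the whole expression was flipped: the term -2*sin(x)*cos(x) was incorrectly written as 2*sin(x)*cos(x)
The later steps are derived from this incorrect expression, so the error originates in Step 2.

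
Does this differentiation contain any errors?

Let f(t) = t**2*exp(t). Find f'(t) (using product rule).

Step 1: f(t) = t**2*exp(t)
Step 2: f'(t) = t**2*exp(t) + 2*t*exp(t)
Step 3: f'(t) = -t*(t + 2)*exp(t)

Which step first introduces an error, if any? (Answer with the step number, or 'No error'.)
Step 3

Step 3 is incorrect due to a sign flip.
The step shows: -t*(t + 2)*exp(t)
The correct value should be: t*(t + 2)*exp(t)

Explanation: The sign of the whole expression was flipped: the term t*(t + 2)*exp(t) was incorrectly written as -t*(t + 2)*exp(t)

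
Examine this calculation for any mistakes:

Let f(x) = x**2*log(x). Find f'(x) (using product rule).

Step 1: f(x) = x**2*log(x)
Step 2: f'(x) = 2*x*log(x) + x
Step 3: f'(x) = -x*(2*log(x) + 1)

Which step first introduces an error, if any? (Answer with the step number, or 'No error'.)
Step 3

Step 3 is incorrect due to a sign flip.
The step shows: -x*(2*log(x) + 1)
The correct value should be: x*(2*log(x) + 1)

Explanation: The sign of the whole expression was flipped: the term x*(2*log(x) + 1) was incorrectly written as -x*(2*log(x) + 1)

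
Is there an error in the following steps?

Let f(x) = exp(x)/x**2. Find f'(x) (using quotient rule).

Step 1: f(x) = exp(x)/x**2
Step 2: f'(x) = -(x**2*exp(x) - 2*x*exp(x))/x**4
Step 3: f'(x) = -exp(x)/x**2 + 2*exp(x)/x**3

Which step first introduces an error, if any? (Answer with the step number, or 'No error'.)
Step 2

Step 2 is incorrect due to a sign flip.
The step shows: -(x**2*exp(x) - 2*x*exp(x))/x**4
The correct value should be: (x**2*exp(x) - 2*x*exp(x))/x**4

Explanation: The sign of the whole expression was flipped: the term (x**2*exp(x) - 2*x*exp(x))/x**4 was incorrectly written as -(x**2*exp(x) - 2*x*exp(x))/x**4
The later steps are derived from this incorrect expression, so the error originates in Step 2.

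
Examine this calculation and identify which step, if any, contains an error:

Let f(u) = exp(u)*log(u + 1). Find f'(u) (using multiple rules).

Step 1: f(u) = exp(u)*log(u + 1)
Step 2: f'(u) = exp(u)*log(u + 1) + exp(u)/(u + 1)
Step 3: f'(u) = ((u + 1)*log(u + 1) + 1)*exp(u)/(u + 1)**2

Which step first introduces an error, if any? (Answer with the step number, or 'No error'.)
Step 3

Step 3 is incorrect due to a wrong exponent.
The step shows: ((u + 1)*log(u + 1) + 1)*exp(u)/(u + 1)**2
The correct value should be: ((u + 1)*log(u + 1) + 1)*exp(u)/(u + 1)

Explanation: The exponent -1 on u + 1 was incorrectly written as -2: the term ((u + 1)*log(u + 1) + 1)*exp(u)/(u + 1) was incorrectly written as ((u + 1)*log(u + 1) + 1)*exp(u)/(u + 1)**2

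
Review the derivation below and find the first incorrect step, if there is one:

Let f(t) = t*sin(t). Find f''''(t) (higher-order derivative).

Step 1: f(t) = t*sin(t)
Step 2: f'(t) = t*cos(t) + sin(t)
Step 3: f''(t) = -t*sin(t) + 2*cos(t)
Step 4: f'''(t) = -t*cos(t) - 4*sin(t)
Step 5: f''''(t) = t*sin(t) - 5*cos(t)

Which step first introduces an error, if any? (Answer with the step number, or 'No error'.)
Step 4

Step 4 is incorrect due to a wrong coefficient.
The step shows: -t*cos(t) - 4*sin(t)
The correct value should be: -t*cos(t) - 3*sin(t)

Explanation: The coefficient -3 was incorrectly written as -4: the term -3*sin(t) was incorrectly written as -4*sin(t)
The later steps are derived from this incorrect expression, so the error originates in Step 4.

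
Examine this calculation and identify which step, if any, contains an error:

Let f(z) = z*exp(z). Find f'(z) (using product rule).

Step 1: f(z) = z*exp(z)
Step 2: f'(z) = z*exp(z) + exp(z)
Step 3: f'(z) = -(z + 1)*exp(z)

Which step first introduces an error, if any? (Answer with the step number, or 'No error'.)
Step 3

Step 3 is incorrect due to a sign flip.
The step shows: -(z + 1)*exp(z)
The correct value should be: (z + 1)*exp(z)

Explanation: The sign of the whole expression was flipped: the term (z + 1)*exp(z) was incorrectly written as -(z + 1)*exp(z)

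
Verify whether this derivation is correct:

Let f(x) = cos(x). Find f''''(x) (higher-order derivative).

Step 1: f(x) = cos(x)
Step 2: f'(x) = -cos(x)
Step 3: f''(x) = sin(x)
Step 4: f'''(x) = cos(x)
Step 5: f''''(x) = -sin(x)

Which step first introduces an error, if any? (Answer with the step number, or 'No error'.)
Step 2

Step 2 is incorrect due to a wrong trig function.
The step shows: -cos(x)
The correct value should be: -sin(x)

Explanation: sin(x) was incorrectly written as cos(x): the term -sin(x) was incorrectly written as -cos(x)
The later steps are derived from this incorrect expression, so the error originates in Step 2.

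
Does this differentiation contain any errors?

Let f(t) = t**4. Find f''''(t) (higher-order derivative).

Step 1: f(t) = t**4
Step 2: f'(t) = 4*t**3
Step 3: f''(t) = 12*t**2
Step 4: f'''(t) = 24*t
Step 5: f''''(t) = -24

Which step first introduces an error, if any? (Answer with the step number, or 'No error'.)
Step 5

Step 5 is incorrect due to a sign flip.
The step shows: -24
The correct value should be: 24

Explanation: The sign of the whole expression was flipped: the term 24 was incorrectly written as -24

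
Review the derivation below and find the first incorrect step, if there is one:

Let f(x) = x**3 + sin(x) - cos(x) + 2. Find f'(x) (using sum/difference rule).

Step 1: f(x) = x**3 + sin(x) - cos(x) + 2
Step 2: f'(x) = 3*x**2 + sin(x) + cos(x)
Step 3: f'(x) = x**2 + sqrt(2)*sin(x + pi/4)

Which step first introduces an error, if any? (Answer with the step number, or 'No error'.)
Step 3

Step 3 is incorrect due to a wrong coefficient.
The step shows: x**2 + sqrt(2)*sin(x + pi/4)
The correct value should be: 3*x**2 + sqrt(2)*sin(x + pi/4)

Explanation: The coefficient 3 was incorrectly written as 1: the term 3*x**2 was incorrectly written as x**2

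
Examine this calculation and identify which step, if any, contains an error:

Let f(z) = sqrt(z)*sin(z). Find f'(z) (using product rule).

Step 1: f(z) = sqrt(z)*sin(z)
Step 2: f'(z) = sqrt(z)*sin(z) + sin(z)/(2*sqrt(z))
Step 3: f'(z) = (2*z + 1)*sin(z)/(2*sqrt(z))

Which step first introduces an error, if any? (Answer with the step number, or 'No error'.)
Step 2

Step 2 is incorrect due to a wrong trig function.
The step shows: sqrt(z)*sin(z) + sin(z)/(2*sqrt(z))
The correct value should be: sqrt(z)*cos(z) + sin(z)/(2*sqrt(z))

Explanation: cos(z) was incorrectly written as sin(z): the term sqrt(z)*cos(z) was incorrectly written as sqrt(z)*sin(z)
The later steps are derived from this incorrect expression, so the error originates in Step 2.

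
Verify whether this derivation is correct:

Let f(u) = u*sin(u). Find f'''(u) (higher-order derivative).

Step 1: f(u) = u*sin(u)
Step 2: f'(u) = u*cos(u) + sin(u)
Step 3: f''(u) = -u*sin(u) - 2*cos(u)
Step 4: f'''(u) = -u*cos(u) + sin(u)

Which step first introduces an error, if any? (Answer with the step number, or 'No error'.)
Step 3

Step 3 is incorrect due to a sign flip.
The step shows: -u*sin(u) - 2*cos(u)
The correct value should be: -u*sin(u) + 2*cos(u)

Explanation: The sign of one term was flipped: the term 2*cos(u) was incorrectly written as -2*cos(u)
The later steps are derived from this incorrect expression, so the error originates in Step 3.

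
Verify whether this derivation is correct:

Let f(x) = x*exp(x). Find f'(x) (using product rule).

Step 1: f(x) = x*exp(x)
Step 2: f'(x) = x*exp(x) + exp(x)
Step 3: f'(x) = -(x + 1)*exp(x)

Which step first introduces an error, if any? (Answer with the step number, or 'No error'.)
Step 3

Step 3 is incorrect due to a sign flip.
The step shows: -(x + 1)*exp(x)
The correct value should be: (x + 1)*exp(x)

Explanation: The sign of the whole expression was flipped: the term (x + 1)*exp(x) was incorrectly written as -(x + 1)*exp(x)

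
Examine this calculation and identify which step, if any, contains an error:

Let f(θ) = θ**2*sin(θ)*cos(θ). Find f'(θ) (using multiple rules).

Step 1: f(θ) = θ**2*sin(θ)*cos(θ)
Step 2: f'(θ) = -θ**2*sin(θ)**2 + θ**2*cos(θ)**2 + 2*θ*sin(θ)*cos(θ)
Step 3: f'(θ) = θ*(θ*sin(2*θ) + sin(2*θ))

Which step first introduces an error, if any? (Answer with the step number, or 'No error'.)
Step 3

Step 3 is incorrect due to a wrong trig function.
The step shows: θ*(θ*sin(2*θ) + sin(2*θ))
The correct value should be: θ*(θ*cos(2*θ) + sin(2*θ))

Explanation: cos(2*θ) was incorrectly written as sin(2*θ): the term θ*(θ*cos(2*θ) + sin(2*θ)) was incorrectly written as θ*(θ*sin(2*θ) + sin(2*θ))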